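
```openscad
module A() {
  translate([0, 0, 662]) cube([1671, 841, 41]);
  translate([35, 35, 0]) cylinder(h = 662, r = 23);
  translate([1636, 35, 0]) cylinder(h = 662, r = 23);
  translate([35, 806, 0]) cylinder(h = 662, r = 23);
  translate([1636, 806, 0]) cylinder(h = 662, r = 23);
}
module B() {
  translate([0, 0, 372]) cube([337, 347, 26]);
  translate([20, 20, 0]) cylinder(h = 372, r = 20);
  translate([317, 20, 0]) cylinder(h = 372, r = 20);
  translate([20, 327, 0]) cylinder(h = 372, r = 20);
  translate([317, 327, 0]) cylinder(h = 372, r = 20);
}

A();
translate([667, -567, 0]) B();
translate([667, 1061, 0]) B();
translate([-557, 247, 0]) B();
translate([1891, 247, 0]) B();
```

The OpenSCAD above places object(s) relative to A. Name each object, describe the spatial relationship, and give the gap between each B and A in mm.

Each stool's nearest face is 220 mm from the table's bounding box.

A is a table. B is a stool. Four stools sit around the table at the −y, +y, −x, +x sides. The gap between each stool and the table is 220 mm.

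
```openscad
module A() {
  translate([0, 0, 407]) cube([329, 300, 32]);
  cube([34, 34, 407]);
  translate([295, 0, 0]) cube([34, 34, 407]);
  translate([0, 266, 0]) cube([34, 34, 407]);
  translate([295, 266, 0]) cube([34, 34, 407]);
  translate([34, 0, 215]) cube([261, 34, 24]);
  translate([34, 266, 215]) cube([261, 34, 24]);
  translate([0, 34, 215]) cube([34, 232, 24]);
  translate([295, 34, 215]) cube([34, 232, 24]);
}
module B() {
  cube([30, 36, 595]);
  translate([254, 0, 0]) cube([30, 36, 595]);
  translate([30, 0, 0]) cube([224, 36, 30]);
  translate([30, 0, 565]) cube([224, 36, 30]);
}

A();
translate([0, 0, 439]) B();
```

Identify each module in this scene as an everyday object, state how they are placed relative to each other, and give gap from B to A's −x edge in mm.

The picture frame's min-x is at 0; the stool's min-x is 0; gap = 0 mm.

A is a stool. B is a picture frame. The picture frame is on top of the stool. The gap from the picture frame to the stool's −x edge is 0 mm.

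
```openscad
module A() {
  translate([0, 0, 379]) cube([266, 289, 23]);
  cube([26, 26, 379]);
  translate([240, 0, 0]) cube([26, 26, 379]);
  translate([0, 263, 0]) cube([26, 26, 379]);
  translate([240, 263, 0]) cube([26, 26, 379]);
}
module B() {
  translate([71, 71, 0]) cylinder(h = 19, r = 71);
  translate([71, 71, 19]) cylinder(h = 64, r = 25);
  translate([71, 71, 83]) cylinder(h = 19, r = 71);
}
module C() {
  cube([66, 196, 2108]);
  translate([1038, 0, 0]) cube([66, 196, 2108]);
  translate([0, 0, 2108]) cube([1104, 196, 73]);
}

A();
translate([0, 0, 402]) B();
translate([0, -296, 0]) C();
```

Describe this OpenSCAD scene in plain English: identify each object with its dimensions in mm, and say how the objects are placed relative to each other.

A is a four-legged stool. The seat is 266×289 mm, 23 mm thick, top at z = 402 mm. It stands on four square legs, each 26×26 mm in cross-section, from z = 0 to the seat underside, each flush with a corner of the seat.

B is a spool: two coaxial disc flanges of radius 71 mm and thickness 19 mm, joined by a core cylinder of radius 25 mm and height 64 mm. The lower flange rests on z = 0 and the three cylinders share a vertical axis.

C is a door frame. The clear opening is 972 mm wide and 2108 mm high. Two 66 mm wide jambs, 196 mm deep, stand either side of the opening from the floor to the top of the opening. A 73 mm thick head sits across the top of both jambs, spanning the full outside width of the frame.

The spool is on top of the stool. The door frame is on the floor beside the stool on its −y side.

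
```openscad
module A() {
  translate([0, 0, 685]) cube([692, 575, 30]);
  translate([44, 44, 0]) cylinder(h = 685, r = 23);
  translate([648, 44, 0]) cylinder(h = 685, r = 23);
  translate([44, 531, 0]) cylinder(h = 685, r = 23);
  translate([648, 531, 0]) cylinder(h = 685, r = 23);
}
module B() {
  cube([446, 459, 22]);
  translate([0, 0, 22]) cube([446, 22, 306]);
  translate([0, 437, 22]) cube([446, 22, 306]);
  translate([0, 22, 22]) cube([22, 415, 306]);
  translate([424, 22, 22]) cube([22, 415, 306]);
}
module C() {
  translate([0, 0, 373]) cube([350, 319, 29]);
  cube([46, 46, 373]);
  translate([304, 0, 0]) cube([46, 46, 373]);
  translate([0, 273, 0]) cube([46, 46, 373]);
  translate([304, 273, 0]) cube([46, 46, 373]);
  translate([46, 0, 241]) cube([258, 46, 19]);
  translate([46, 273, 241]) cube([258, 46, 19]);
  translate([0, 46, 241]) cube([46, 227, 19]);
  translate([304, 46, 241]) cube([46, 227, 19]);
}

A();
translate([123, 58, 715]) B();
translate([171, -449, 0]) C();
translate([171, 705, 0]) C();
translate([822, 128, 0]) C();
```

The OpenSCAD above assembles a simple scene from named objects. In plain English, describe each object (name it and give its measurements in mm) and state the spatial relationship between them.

A is a table with a 692×575 mm rectangular top, 30 mm thick, top surface at z = 715 mm, supported by four round legs of 46 mm diameter, each leg's bounding box inset 21 mm from the nearest pair of top edges, running from the floor.

B is an open-topped rectangular box: outside dimensions 446×459×328 mm, with a uniform wall and base thickness of 22 mm. The base is a full 446×459 slab on the floor; four walls sit on top of the base. The front and back walls (the −y and +y sides) span the full width; the two side walls fit between them.

C is a four-legged stool. The seat is a 350×319×29 mm slab whose top surface is at z = 402 mm; four square legs, each 46×46 mm in cross-section, run from the floor (z = 0) to the underside of the seat, each flush with a corner of the seat. Four stretchers, 46 mm wide and 19 mm tall, connect adjacent legs with their undersides at z = 241 mm, each running between the inner faces of the legs it joins and aligned with the legs' outer faces on the other axis.

The open box is on top of the table, centred. Three stools sit around the table at the −y, +y, +x sides.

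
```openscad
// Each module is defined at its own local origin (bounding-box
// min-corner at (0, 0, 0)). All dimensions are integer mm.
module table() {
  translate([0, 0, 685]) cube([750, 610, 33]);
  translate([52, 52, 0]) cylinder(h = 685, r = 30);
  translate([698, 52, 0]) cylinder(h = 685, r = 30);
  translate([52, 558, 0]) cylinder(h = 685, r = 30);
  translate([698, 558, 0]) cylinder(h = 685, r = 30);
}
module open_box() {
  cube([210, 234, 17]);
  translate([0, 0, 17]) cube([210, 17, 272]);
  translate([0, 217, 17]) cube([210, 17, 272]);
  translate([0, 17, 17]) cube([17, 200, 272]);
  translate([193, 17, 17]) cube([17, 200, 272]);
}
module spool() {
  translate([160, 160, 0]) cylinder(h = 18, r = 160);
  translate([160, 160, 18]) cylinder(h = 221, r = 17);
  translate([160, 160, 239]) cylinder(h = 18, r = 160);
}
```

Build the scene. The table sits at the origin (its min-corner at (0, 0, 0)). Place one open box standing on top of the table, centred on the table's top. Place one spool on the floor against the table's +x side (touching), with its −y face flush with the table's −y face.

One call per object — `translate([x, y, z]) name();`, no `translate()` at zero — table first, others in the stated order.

table();
translate([270, 188, 718]) open_box();
translate([750, 0, 0]) spool();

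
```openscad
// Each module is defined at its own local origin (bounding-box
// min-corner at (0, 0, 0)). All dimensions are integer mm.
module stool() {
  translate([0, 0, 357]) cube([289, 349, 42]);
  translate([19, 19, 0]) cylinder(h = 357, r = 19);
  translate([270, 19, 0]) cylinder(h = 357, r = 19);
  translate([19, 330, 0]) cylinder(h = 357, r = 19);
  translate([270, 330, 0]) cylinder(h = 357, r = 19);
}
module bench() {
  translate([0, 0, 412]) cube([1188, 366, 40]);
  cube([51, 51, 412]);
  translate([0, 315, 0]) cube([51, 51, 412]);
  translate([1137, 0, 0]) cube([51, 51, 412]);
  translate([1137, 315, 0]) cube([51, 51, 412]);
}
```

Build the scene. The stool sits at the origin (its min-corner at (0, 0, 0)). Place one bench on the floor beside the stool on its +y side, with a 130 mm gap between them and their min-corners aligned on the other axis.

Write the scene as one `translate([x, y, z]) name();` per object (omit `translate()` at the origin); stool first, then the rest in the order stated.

stool();
translate([0, 479, 0]) bench();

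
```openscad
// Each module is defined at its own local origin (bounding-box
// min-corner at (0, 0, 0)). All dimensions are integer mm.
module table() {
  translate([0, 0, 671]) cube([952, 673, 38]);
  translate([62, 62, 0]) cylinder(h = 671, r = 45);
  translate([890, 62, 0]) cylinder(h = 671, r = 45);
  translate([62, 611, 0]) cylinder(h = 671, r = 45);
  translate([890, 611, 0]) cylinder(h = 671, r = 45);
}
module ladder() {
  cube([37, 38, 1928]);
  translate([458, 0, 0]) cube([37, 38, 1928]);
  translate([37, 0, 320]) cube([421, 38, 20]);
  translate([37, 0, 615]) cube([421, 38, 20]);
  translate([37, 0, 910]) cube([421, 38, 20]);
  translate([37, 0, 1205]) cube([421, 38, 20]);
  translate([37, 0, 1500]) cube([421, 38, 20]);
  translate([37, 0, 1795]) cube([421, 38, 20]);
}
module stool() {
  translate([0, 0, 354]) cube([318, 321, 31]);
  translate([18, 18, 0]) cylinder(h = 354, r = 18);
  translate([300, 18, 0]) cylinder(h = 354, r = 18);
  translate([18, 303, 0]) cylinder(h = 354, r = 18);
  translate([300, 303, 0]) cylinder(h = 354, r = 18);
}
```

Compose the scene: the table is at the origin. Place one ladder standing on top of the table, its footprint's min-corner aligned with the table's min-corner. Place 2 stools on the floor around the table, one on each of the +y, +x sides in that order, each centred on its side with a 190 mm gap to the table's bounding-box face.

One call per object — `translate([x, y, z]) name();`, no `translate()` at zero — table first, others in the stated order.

table();
translate([0, 0, 709]) ladder();
translate([317, 863, 0]) stool();
translate([1142, 176, 0]) stool();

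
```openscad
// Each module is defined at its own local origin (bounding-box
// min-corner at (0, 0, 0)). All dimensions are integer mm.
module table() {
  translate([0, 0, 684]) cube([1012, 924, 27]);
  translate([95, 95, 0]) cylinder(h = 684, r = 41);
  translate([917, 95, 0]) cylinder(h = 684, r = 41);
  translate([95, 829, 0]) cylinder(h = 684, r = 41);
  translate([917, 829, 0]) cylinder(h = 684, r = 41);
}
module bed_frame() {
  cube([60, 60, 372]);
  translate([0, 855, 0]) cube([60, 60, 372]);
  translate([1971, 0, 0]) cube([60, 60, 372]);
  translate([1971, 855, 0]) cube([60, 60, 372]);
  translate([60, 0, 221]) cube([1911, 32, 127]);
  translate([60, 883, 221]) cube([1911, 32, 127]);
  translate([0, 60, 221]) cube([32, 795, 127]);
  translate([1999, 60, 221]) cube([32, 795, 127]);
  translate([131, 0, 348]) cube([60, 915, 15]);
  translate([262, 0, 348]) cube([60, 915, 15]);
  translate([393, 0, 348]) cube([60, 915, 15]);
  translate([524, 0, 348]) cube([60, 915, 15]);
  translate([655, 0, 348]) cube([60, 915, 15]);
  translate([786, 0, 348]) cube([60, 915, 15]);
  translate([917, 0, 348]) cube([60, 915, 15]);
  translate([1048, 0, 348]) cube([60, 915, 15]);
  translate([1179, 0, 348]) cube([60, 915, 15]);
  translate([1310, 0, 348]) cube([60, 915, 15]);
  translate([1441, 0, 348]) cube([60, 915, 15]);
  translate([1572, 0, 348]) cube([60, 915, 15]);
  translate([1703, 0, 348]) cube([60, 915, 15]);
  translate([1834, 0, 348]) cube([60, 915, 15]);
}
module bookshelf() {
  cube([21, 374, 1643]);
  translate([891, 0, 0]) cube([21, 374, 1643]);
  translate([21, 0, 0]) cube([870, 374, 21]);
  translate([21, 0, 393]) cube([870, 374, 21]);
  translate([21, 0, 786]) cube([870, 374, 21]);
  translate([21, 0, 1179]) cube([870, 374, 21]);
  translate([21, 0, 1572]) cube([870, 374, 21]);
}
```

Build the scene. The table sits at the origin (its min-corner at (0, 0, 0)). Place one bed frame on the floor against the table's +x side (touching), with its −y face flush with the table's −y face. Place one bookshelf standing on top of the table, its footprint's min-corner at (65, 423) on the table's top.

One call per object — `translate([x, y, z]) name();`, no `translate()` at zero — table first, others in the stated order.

table();
translate([1012, 0, 0]) bed_frame();
translate([65, 423, 711]) bookshelf();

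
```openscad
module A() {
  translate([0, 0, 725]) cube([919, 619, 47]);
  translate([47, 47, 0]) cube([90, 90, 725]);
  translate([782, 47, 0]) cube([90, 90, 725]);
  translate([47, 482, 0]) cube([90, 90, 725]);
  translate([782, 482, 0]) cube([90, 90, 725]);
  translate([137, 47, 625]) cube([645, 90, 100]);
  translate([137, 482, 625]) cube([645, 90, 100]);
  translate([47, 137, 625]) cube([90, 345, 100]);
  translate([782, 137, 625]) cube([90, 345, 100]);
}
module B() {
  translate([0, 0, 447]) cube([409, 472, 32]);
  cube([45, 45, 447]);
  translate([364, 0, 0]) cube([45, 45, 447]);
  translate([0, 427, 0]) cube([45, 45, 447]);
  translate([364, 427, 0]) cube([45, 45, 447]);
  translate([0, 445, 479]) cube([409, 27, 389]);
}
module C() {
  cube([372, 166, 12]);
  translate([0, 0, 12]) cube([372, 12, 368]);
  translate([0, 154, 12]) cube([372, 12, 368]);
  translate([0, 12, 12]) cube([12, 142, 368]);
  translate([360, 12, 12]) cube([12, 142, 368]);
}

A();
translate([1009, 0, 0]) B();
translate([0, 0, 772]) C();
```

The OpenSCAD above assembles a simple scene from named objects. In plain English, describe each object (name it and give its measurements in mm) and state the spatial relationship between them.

A is a table: top 919 mm (x) × 619 mm (y), 47 mm thick, upper face at z = 772 mm, on four 90×90 mm square legs, each inset 47 mm from the nearest pair of top edges, running from z = 0 to the bottom of the top. Four apron rails, 90 mm thick and 100 mm tall, run between adjacent legs with their top edges flush with the underside of the top and their outer faces flush with the legs' outer faces.

B is a chair. The seat is a 409×472×32 mm slab with its top at z = 479 mm, on four 45×45 mm corner legs (flush with the seat edges, standing on z = 0). A flat backrest 27 mm thick, 389 mm tall, spans the full seat width and rises from the seat top along its +y edge, rear face flush with the rear of the seat.

C is an open-topped rectangular box: outside dimensions 372×166×380 mm, with a uniform wall and base thickness of 12 mm. The base is a full 372×166 slab on the floor; four walls sit on top of the base. The front and back walls (the −y and +y sides) span the full width; the two side walls fit between them.

The chair is on the floor beside the table on its +x side. The open box is on top of the table.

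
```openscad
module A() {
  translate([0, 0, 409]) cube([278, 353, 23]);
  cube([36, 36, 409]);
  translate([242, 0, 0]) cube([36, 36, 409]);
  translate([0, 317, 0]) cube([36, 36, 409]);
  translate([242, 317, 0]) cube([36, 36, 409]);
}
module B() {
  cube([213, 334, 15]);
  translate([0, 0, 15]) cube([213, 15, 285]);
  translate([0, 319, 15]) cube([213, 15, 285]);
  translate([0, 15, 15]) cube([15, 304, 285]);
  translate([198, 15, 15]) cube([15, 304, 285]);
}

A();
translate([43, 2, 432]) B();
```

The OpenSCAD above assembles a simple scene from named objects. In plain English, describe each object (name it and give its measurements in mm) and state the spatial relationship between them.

A is a simple wooden stool: a rectangular seat 278 mm (x) by 353 mm (y), 23 mm thick, top face at z = 432 mm, on four square legs, each 36×36 mm in cross-section. The legs rest on z = 0, each flush with a corner of the seat.

B is an open storage box with external size 213×334×300 mm and wall thickness 15 mm (the base is also 15 mm thick). The base covers the whole footprint; the four walls stand on the base, with the y-facing walls full-width and the x-facing walls fitting between their inner faces.

The open box is on top of the stool.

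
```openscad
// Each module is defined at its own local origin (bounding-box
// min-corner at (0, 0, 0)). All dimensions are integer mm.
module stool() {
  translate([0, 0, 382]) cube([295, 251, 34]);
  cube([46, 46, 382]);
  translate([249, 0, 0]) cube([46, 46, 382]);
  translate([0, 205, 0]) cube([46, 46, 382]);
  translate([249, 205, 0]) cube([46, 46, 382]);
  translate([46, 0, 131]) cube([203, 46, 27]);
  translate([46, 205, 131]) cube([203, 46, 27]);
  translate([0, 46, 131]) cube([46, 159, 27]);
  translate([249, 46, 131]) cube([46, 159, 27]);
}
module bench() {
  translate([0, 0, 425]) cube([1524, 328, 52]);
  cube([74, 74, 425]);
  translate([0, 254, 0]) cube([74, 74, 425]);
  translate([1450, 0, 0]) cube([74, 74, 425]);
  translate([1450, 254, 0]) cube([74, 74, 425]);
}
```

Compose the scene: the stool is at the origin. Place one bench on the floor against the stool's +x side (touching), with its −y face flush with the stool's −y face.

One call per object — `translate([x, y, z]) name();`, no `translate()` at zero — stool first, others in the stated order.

stool();
translate([295, 0, 0]) bench();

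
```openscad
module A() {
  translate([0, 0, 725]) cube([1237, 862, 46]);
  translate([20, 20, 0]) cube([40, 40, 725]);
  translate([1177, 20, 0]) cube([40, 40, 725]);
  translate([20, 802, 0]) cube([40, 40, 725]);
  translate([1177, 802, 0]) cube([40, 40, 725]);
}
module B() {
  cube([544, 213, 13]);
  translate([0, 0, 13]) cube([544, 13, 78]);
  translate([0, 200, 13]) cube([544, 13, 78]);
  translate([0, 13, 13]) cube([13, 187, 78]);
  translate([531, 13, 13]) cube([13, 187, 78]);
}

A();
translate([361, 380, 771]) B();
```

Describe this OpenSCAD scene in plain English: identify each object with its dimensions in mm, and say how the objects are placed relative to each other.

A is a table: top 1237 mm (x) × 862 mm (y), 46 mm thick, upper face at z = 771 mm, on four 40×40 mm square legs, each inset 20 mm from the nearest pair of top edges, running from z = 0 to the bottom of the top.

B is an open-topped rectangular box: outside dimensions 544×213×91 mm, with a uniform wall and base thickness of 13 mm. The base is a full 544×213 slab on the floor; four walls sit on top of the base. The front and back walls (the −y and +y sides) span the full width; the two side walls fit between them.

The open box is on top of the table.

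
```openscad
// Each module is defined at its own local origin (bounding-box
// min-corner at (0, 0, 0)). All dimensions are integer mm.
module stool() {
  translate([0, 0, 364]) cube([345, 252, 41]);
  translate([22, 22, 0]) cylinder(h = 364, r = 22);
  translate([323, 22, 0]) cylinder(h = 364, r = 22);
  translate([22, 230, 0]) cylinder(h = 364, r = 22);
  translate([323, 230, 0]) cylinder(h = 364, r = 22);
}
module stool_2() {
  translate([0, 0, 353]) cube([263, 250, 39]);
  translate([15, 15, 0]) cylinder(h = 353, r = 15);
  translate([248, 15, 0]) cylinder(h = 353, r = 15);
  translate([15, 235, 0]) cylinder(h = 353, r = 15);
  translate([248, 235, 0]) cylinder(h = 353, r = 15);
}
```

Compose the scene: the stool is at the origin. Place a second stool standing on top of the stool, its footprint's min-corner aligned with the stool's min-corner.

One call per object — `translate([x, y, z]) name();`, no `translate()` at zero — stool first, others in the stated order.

stool();
translate([0, 0, 405]) stool_2();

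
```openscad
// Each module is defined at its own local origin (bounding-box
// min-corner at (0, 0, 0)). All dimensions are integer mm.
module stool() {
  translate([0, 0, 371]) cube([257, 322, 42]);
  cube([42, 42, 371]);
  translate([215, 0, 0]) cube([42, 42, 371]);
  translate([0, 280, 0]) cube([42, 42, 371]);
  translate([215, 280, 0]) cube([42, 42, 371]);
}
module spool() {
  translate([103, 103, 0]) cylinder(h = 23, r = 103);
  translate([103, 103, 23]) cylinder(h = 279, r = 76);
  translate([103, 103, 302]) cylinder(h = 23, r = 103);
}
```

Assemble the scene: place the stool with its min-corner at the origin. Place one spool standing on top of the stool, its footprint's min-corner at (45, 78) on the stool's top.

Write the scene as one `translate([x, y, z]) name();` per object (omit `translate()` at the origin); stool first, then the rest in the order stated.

stool();
translate([45, 78, 413]) spool();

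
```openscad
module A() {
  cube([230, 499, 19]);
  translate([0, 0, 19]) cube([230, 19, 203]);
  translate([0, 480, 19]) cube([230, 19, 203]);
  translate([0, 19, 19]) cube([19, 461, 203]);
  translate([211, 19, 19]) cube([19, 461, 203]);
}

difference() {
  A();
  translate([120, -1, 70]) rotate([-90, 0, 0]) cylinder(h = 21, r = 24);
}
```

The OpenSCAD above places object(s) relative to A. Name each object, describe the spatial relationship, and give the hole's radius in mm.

The subtracted cylinder has r = 24 mm.

A is an open box. The open box has a circular hole through its front wall. The hole's radius is 24 mm.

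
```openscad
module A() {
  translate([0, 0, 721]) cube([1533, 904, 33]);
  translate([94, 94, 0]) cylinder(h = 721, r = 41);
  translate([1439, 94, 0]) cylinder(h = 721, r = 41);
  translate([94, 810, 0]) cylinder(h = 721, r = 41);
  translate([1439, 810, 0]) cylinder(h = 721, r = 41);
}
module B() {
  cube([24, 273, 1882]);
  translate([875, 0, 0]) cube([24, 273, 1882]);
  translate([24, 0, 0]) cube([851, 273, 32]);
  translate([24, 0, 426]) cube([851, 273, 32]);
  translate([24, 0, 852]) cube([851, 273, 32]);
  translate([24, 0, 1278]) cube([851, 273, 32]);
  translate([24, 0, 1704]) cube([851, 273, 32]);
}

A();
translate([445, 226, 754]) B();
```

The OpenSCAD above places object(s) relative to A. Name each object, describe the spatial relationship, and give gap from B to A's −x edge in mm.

A is a table. B is a bookshelf. The bookshelf is on top of the table. The gap from the bookshelf to the table's −x edge is 445 mm.

The bookshelf's min-x is at 445; the table's min-x is 0; gap = 445 mm.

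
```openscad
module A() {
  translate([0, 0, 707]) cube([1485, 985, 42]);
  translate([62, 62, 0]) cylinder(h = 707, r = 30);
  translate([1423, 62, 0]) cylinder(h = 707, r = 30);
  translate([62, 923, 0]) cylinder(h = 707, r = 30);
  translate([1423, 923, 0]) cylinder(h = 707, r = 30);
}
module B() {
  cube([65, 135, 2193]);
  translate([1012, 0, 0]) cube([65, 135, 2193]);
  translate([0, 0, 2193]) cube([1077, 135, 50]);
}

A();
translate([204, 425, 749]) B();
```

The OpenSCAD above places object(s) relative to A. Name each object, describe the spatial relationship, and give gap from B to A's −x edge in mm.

The door frame's min-x is at 204; the table's min-x is 0; gap = 204 mm.

A is a table. B is a door frame. The door frame is on top of the table, centred. The gap from the door frame to the table's −x edge is 204 mm.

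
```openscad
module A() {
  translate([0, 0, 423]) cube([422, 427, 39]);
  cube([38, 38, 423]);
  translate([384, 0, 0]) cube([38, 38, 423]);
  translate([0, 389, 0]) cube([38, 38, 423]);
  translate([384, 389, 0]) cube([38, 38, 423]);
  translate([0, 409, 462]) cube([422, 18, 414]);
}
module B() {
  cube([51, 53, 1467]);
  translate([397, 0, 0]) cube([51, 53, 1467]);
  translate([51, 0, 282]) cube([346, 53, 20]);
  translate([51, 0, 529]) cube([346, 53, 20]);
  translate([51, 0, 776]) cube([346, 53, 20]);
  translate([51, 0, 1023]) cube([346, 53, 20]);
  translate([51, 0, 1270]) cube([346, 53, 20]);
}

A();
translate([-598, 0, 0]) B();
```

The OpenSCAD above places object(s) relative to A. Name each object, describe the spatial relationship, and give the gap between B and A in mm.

The ladder's nearest face is 150 mm from the chair's −x face.

A is a chair. B is a ladder. The ladder is on the floor beside the chair on its −x side. The gap between the ladder and the chair is 150 mm.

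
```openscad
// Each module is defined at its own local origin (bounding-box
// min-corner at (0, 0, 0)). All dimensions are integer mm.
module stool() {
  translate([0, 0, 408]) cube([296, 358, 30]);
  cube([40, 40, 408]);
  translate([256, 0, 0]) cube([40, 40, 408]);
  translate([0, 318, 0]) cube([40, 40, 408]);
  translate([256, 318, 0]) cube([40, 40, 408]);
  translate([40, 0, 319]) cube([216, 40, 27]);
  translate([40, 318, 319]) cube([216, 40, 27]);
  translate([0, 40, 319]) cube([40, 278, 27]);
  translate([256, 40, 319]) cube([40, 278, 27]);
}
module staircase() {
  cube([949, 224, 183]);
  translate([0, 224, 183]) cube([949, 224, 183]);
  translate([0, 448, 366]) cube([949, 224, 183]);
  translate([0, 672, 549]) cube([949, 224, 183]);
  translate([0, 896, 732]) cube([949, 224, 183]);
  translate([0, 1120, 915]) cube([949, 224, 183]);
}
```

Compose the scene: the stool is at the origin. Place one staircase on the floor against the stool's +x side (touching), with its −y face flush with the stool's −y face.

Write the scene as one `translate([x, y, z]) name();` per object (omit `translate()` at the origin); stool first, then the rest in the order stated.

stool();
translate([296, 0, 0]) staircase();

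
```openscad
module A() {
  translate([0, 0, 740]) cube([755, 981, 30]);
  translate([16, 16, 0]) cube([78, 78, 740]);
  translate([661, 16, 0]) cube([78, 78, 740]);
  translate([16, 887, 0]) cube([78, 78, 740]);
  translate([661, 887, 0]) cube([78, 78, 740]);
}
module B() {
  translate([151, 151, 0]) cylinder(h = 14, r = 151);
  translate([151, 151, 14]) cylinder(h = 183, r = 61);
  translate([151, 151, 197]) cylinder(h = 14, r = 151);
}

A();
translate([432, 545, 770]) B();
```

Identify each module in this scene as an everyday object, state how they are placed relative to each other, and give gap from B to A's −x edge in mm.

The spool's min-x is at 432; the table's min-x is 0; gap = 432 mm.

A is a table. B is a spool. The spool is on top of the table. The gap from the spool to the table's −x edge is 432 mm.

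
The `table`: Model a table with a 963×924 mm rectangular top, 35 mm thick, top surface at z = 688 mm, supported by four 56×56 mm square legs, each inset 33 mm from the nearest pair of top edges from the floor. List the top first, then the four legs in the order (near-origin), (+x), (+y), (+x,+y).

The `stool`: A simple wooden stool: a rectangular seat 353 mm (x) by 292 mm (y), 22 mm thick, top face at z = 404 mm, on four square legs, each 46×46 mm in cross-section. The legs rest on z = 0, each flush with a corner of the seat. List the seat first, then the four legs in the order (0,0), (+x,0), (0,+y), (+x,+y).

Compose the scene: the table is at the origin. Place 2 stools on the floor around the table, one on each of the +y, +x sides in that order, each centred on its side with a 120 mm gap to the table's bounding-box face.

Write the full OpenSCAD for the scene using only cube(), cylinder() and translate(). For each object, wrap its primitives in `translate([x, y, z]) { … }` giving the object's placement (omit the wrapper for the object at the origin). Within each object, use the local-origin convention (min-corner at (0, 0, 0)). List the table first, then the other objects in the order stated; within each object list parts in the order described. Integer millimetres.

translate([0, 0, 653]) cube([963, 924, 35]);
translate([33, 33, 0]) cube([56, 56, 653]);
translate([874, 33, 0]) cube([56, 56, 653]);
translate([33, 835, 0]) cube([56, 56, 653]);
translate([874, 835, 0]) cube([56, 56, 653]);
translate([305, 1044, 0]) {
  translate([0, 0, 382]) cube([353, 292, 22]);
  cube([46, 46, 382]);
  translate([307, 0, 0]) cube([46, 46, 382]);
  translate([0, 246, 0]) cube([46, 46, 382]);
  translate([307, 246, 0]) cube([46, 46, 382]);
}
translate([1083, 316, 0]) {
  translate([0, 0, 382]) cube([353, 292, 22]);
  cube([46, 46, 382]);
  translate([307, 0, 0]) cube([46, 46, 382]);
  translate([0, 246, 0]) cube([46, 46, 382]);
  translate([307, 246, 0]) cube([46, 46, 382]);
}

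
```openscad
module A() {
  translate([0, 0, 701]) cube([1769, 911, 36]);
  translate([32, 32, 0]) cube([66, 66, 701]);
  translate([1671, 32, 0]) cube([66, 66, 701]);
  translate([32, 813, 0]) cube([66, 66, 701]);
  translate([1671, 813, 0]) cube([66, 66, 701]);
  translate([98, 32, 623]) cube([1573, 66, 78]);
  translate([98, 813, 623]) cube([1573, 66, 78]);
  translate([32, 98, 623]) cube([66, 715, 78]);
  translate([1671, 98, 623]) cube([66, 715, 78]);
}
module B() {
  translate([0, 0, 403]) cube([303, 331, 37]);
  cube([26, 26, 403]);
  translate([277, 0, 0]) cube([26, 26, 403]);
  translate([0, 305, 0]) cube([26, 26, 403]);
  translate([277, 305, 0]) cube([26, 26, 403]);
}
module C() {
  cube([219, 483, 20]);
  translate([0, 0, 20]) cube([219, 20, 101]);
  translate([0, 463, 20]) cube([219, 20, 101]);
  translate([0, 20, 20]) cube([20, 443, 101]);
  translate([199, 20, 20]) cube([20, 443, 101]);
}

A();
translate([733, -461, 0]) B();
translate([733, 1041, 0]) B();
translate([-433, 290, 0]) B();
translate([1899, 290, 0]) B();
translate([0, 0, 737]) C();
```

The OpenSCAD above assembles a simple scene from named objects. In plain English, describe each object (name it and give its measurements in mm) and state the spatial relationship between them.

A is a table with a 1769×911 mm rectangular top, 36 mm thick, top surface at z = 737 mm, supported by four 66×66 mm square legs, each inset 32 mm from the nearest pair of top edges, running from the floor. Four apron rails, 66 mm thick and 78 mm tall, run between adjacent legs with their top edges flush with the underside of the top and their outer faces flush with the legs' outer faces.

B is a four-legged stool. The seat is a 303×331×37 mm slab whose top surface is at z = 440 mm; four square legs, each 26×26 mm in cross-section, run from the floor (z = 0) to the underside of the seat, each flush with a corner of the seat.

C is an open storage box with external size 219×483×121 mm and wall thickness 20 mm (the base is also 20 mm thick). The base covers the whole footprint; the four walls stand on the base, with the y-facing walls full-width and the x-facing walls fitting between their inner faces.

Four stools sit around the table at the −y, +y, −x, +x sides. The open box is on top of the table.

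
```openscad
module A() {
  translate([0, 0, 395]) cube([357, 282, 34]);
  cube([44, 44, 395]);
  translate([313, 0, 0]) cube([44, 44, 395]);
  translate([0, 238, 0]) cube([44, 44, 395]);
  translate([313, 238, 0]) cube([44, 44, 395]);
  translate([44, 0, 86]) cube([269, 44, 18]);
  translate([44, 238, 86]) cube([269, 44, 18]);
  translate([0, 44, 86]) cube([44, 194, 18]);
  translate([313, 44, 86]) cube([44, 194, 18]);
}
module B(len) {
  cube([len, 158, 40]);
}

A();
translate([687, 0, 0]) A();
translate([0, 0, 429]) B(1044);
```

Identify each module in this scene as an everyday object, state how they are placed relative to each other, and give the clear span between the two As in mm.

A is a stool. B is a beam. A beam spans the tops of two stools. The clear span between the two stools is 330 mm.

Second stool starts at x = 687; first ends at x = 357; clear span = 687 − 357 = 330 mm.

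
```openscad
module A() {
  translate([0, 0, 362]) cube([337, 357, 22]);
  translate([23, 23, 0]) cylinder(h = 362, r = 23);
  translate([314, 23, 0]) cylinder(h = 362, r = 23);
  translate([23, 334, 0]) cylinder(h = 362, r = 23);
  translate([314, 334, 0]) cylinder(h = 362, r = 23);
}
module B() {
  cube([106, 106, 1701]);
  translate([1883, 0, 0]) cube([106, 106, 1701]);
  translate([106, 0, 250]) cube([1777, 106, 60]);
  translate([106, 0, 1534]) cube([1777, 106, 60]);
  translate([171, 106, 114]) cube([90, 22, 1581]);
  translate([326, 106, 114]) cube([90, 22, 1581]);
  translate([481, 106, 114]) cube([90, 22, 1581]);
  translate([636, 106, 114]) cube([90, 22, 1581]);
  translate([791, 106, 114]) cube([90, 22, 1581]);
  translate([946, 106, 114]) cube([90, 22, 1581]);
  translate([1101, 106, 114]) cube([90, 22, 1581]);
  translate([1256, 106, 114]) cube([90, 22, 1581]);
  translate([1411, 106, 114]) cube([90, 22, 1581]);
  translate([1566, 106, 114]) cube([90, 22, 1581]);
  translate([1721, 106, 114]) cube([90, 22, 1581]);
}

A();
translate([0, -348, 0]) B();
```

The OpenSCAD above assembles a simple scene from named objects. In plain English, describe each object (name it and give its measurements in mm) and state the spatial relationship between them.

A is a four-legged stool. The seat is 337×357 mm, 22 mm thick, top at z = 384 mm. It stands on four round legs, each 46 mm in diameter, from z = 0 to the seat underside, each leg's axis is inset half a diameter from the nearest pair of seat edges (so the leg's bounding box is flush with the corner).

B is a fence section. Two 106×106 mm posts, 1701 mm tall, stand on the floor with a clear span of 1777 mm between their inner faces. Two horizontal rails of 106×60 mm section span the gap between the posts with their undersides at z = 250 mm and z = 1534 mm, flush with the posts' −y face. 11 pickets, each 90 mm wide, 22 mm thick and 1581 mm tall, are fixed to the +y face of the rails with their bottoms at z = 114 mm, evenly spaced across the span with equal gaps (rounded down to the nearest mm) at the −x end and between each pair — any rounding remainder accumulates at the +x end.

The fence section is on the floor beside the stool on its −y side.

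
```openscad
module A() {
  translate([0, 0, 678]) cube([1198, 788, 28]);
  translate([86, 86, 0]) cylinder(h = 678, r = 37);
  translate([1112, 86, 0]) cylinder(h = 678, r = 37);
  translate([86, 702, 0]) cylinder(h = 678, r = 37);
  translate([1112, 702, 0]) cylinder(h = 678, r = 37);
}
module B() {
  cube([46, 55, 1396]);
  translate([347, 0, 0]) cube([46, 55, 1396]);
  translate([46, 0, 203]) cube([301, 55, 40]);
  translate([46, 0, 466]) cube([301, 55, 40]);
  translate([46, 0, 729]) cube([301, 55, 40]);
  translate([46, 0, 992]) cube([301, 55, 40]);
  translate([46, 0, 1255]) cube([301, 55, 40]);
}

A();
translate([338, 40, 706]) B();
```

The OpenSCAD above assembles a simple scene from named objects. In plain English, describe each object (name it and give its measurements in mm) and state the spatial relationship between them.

A is a rectangular dining table. The top is 1198×788×28 mm with its upper surface at z = 706 mm. It stands on four round legs of 74 mm diameter, each leg's bounding box inset 49 mm from the nearest pair of top edges, running from the floor to the underside of the top.

B is a straight ladder. Two 46×55 mm vertical rails, 1396 mm tall, stand 393 mm apart (outside-to-outside) with their front faces coplanar on the −y side. 5 rungs, each 55 mm deep and 40 mm tall, span between the inner faces of the rails, front faces flush with the rails. The lowest rung's underside is at z = 203 mm and rungs are spaced 263 mm apart (underside to underside).

The ladder is on top of the table.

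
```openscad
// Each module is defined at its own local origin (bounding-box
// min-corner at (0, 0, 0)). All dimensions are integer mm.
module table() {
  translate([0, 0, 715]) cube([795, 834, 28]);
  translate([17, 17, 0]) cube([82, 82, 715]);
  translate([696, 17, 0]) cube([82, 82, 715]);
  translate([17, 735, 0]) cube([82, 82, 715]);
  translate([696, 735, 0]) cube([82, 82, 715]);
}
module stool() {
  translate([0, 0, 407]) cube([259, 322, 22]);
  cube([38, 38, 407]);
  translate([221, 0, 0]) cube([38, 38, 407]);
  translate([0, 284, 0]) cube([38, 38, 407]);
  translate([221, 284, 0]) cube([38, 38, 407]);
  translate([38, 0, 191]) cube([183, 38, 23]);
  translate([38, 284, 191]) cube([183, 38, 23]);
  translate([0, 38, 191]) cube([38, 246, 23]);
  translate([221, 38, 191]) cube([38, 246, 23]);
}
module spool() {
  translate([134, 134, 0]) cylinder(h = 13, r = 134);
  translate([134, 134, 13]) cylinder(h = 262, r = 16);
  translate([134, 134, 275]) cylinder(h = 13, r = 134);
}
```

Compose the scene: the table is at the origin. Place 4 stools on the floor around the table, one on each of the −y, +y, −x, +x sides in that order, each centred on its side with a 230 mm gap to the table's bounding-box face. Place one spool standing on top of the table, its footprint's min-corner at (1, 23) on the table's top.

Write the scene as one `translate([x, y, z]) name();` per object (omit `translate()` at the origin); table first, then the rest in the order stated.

table();
translate([268, -552, 0]) stool();
translate([268, 1064, 0]) stool();
translate([-489, 256, 0]) stool();
translate([1025, 256, 0]) stool();
translate([1, 23, 743]) spool();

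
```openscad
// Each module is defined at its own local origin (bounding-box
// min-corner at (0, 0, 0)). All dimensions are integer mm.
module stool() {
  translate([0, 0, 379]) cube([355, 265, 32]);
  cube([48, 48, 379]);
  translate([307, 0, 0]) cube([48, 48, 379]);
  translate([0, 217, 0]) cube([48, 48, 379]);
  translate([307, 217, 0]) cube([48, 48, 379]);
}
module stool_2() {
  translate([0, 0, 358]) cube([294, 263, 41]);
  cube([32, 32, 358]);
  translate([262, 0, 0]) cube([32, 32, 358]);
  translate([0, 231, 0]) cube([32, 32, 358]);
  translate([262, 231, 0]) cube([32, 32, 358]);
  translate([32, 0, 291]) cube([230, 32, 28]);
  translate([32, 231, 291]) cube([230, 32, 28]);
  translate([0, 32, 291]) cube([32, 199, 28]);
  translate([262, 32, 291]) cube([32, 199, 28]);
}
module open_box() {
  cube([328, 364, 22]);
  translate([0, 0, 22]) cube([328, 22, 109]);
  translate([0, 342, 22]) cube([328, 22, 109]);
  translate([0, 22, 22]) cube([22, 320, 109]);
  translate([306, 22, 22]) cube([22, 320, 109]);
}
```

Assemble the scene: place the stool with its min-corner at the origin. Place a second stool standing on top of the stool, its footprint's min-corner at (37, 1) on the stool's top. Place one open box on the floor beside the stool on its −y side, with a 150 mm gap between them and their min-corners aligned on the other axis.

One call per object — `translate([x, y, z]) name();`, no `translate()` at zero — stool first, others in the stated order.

stool();
translate([37, 1, 411]) stool_2();
translate([0, -514, 0]) open_box();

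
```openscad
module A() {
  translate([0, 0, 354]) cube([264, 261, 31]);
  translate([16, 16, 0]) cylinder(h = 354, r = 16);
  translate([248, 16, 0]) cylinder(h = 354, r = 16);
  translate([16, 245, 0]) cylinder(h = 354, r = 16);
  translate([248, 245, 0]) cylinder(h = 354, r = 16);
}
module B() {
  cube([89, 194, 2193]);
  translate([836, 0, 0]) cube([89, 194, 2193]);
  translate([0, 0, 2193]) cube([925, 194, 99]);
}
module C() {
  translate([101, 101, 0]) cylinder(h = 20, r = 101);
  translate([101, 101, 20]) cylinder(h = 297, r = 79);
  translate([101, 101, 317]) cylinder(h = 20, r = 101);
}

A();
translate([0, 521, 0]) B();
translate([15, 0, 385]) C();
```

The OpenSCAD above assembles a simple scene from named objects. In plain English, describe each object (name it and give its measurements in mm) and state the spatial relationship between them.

A is a simple wooden stool: a rectangular seat 264 mm (x) by 261 mm (y), 31 mm thick, top face at z = 385 mm, on four round legs, each 32 mm in diameter. The legs rest on z = 0, each leg's axis is inset half a diameter from the nearest pair of seat edges (so the leg's bounding box is flush with the corner).

B is a rectangular door frame: two vertical jambs of 89×194 mm section, 2193 mm tall, with a clear opening 747 mm wide between their inner faces. A header 99 mm tall and 194 mm deep lies on top of the jambs and spans the full outside width.

C is a spool: two coaxial disc flanges of radius 101 mm and thickness 20 mm, joined by a core cylinder of radius 79 mm and height 297 mm. The lower flange rests on z = 0 and the three cylinders share a vertical axis.

The door frame is on the floor beside the stool on its +y side. The spool is on top of the stool.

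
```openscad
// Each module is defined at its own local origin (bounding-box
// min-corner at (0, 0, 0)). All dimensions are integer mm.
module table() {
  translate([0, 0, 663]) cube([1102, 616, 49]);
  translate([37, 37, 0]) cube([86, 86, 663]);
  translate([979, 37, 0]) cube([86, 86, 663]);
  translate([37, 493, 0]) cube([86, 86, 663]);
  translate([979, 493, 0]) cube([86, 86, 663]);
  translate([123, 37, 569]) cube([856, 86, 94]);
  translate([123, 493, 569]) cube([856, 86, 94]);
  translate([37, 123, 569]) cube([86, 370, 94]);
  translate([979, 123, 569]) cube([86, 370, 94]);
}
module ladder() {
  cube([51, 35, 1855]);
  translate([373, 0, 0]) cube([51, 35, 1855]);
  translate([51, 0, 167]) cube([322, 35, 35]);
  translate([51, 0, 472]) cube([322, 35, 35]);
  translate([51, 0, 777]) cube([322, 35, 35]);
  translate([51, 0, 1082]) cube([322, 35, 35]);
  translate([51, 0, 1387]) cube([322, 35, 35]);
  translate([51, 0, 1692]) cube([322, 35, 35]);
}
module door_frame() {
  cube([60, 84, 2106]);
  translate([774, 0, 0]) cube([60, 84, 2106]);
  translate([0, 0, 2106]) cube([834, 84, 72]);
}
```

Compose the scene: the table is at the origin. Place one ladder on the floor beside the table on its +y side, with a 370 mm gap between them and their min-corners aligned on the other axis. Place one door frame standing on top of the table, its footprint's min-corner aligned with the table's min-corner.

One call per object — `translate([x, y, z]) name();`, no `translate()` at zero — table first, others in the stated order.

table();
translate([0, 986, 0]) ladder();
translate([0, 0, 712]) door_frame();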